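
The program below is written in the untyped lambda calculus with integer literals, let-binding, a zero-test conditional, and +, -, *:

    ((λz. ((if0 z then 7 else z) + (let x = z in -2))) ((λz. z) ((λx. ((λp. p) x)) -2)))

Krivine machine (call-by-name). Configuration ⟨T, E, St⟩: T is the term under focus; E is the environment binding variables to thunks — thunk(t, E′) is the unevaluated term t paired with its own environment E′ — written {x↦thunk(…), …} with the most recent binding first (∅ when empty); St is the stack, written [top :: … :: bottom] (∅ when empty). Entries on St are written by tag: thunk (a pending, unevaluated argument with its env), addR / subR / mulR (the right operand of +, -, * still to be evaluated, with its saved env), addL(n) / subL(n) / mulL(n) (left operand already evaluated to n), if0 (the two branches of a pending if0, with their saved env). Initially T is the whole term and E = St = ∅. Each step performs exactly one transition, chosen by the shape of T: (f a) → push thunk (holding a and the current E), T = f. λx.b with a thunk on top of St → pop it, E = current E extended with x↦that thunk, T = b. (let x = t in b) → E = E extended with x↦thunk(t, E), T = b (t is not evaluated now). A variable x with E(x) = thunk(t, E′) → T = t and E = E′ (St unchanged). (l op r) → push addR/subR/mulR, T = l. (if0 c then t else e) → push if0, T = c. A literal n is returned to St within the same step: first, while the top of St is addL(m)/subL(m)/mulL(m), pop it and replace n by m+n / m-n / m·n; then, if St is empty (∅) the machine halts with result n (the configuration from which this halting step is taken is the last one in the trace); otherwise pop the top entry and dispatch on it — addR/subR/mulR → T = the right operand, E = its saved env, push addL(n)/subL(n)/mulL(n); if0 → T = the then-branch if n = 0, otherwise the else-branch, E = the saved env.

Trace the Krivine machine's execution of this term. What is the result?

Answer: -4

Machine steps:
0. <T=((λz. ((if0 z then 7 else z) + (let x = z in -2))) ((λz. z) ((λx. ((λp. p) x)) -2))), E=∅, St=∅>
1. <T=(λz. ((if0 z then 7 else z) + (let x = z in -2))), E=∅, St=[thunk]>
2. <T=((if0 z then 7 else z) + (let x = z in -2)), E={z↦thunk(((λz. z) ((λx. ((λp. p) x)) -2)), ∅)}, St=∅>
3. <T=(if0 z then 7 else z), E={z↦thunk(((λz. z) ((λx. ((λp. p) x)) -2)), ∅)}, St=[addR]>
4. <T=z, E={z↦thunk(((λz. z) ((λx. ((λp. p) x)) -2)), ∅)}, St=[if0 :: addR]>
5. <T=((λz. z) ((λx. ((λp. p) x)) -2)), E=∅, St=[if0 :: addR]>
6. <T=(λz. z), E=∅, St=[thunk :: if0 :: addR]>
7. <T=z, E={z↦thunk(((λx. ((λp. p) x)) -2), ∅)}, St=[if0 :: addR]>
8. <T=((λx. ((λp. p) x)) -2), E=∅, St=[if0 :: addR]>
9. <T=(λx. ((λp. p) x)), E=∅, St=[thunk :: if0 :: addR]>
10. <T=((λp. p) x), E={x↦thunk(-2, ∅)}, St=[if0 :: addR]>
11. <T=(λp. p), E={x↦thunk(-2, ∅)}, St=[thunk :: if0 :: addR]>
12. <T=p, E={p↦thunk(x, {x↦thunk(-2, ∅)}), x↦thunk(-2, ∅)}, St=[if0 :: addR]>
13. <T=x, E={x↦thunk(-2, ∅)}, St=[if0 :: addR]>
14. <T=-2, E=∅, St=[if0 :: addR]>
15. <T=z, E={z↦thunk(((λz. z) ((λx. ((λp. p) x)) -2)), ∅)}, St=[addR]>
16. <T=((λz. z) ((λx. ((λp. p) x)) -2)), E=∅, St=[addR]>
17. <T=(λz. z), E=∅, St=[thunk :: addR]>
18. <T=z, E={z↦thunk(((λx. ((λp. p) x)) -2), ∅)}, St=[addR]>
19. <T=((λx. ((λp. p) x)) -2), E=∅, St=[addR]>
20. <T=(λx. ((λp. p) x)), E=∅, St=[thunk :: addR]>
21. <T=((λp. p) x), E={x↦thunk(-2, ∅)}, St=[addR]>
22. <T=(λp. p), E={x↦thunk(-2, ∅)}, St=[thunk :: addR]>
23. <T=p, E={p↦thunk(x, {x↦thunk(-2, ∅)}), x↦thunk(-2, ∅)}, St=[addR]>
24. <T=x, E={x↦thunk(-2, ∅)}, St=[addR]>
25. <T=-2, E=∅, St=[addR]>
26. <T=(let x = z in -2), E={z↦thunk(((λz. z) ((λx. ((λp. p) x)) -2)), ∅)}, St=[addL(-2)]>
27. <T=-2, E={x↦thunk(z, {z↦thunk(((λz. z) ((λx. ((λp. p) x)) -2)), ∅)}), z↦thunk(((λz. z) ((λx. ((λp. p) x)) -2)), ∅)}, St=[addL(-2)]>
→ final value -4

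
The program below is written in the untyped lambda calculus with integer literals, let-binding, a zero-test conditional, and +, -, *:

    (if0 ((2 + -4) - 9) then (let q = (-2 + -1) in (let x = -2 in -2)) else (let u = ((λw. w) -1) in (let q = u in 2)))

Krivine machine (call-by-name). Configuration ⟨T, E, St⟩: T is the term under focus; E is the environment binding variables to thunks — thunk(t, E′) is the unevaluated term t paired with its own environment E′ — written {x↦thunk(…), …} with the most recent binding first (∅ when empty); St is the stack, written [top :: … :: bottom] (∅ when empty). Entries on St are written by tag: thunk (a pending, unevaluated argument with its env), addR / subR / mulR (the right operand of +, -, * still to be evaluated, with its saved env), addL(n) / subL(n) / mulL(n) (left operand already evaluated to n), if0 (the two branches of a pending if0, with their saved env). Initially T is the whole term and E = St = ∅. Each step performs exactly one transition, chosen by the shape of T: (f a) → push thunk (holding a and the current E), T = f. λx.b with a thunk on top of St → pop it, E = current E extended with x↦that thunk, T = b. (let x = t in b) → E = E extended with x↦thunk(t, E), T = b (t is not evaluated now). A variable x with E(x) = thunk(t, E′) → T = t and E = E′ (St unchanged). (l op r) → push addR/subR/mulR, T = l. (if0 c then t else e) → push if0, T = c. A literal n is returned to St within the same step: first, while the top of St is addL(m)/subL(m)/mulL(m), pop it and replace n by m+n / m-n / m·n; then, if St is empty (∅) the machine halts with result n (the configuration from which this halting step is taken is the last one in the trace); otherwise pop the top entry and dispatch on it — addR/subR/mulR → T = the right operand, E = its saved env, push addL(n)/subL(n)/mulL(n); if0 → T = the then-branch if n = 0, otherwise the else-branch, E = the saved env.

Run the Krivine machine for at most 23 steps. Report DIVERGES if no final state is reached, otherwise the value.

Answer: 2

Derivation:
step 0: ⟨T=(if0 ((2 + -4) - 9) then (let q = (-2 + -1) in (let x = -2 in -2)) else (let u = ((λw. w) -1) in (let q = u in 2))); E=∅; St=∅⟩
step 1: ⟨T=((2 + -4) - 9); E=∅; St=[if0]⟩
step 2: ⟨T=(2 + -4); E=∅; St=[subR :: if0]⟩
step 3: ⟨T=2; E=∅; St=[addR :: subR :: if0]⟩
step 4: ⟨T=-4; E=∅; St=[addL(2) :: subR :: if0]⟩
step 5: ⟨T=9; E=∅; St=[subL(-2) :: if0]⟩
step 6: ⟨T=(let u = ((λw. w) -1) in (let q = u in 2)); E=∅; St=∅⟩
step 7: ⟨T=(let q = u in 2); E={u↦thunk(((λw. w) -1), ∅)}; St=∅⟩
step 8: ⟨T=2; E={q↦thunk(u, {u↦thunk(((λw. w) -1), ∅)}), u↦thunk(((λw. w) -1), ∅)}; St=∅⟩
→ final value 2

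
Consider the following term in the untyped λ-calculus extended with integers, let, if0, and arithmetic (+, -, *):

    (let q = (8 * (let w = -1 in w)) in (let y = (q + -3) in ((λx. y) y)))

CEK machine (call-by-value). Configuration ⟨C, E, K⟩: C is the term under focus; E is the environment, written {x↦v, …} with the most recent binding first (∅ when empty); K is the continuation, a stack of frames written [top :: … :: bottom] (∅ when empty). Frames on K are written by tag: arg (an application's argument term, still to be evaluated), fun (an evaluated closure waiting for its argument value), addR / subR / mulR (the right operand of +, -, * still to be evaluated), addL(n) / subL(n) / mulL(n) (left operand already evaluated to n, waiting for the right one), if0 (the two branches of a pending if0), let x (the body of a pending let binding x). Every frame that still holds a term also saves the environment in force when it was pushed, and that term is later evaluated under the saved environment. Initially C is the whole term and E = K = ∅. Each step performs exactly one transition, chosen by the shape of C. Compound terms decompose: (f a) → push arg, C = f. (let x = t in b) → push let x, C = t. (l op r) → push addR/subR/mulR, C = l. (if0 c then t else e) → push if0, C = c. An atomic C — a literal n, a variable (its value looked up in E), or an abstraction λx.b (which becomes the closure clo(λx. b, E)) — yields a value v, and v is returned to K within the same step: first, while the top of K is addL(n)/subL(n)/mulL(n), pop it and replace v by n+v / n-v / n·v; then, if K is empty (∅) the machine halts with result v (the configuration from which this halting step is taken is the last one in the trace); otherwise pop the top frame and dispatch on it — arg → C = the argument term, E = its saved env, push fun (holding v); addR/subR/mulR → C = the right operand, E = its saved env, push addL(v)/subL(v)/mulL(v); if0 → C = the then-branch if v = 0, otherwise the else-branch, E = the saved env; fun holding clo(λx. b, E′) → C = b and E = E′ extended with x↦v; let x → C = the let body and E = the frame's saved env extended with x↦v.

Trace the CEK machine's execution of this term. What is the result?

Answer: -11

Execution trace:
0. ⟨C=(let q = (8 * (let w = -1 in w)) in (let y = (q + -3) in ((λx. y) y))); E=∅; K=∅⟩
1. ⟨C=(8 * (let w = -1 in w)); E=∅; K=[let q]⟩
2. ⟨C=8; E=∅; K=[mulR :: let q]⟩
3. ⟨C=(let w = -1 in w); E=∅; K=[mulL(8) :: let q]⟩
4. ⟨C=-1; E=∅; K=[let w :: mulL(8) :: let q]⟩
5. ⟨C=w; E={w↦-1}; K=[mulL(8) :: let q]⟩
6. ⟨C=(let y = (q + -3) in ((λx. y) y)); E={q↦-8}; K=∅⟩
7. ⟨C=(q + -3); E={q↦-8}; K=[let y]⟩
8. ⟨C=q; E={q↦-8}; K=[addR :: let y]⟩
9. ⟨C=-3; E={q↦-8}; K=[addL(-8) :: let y]⟩
10. ⟨C=((λx. y) y); E={y↦-11, q↦-8}; K=∅⟩
11. ⟨C=(λx. y); E={y↦-11, q↦-8}; K=[arg]⟩
12. ⟨C=y; E={y↦-11, q↦-8}; K=[fun]⟩
13. ⟨C=y; E={x↦-11, y↦-11, q↦-8}; K=∅⟩
→ final value -11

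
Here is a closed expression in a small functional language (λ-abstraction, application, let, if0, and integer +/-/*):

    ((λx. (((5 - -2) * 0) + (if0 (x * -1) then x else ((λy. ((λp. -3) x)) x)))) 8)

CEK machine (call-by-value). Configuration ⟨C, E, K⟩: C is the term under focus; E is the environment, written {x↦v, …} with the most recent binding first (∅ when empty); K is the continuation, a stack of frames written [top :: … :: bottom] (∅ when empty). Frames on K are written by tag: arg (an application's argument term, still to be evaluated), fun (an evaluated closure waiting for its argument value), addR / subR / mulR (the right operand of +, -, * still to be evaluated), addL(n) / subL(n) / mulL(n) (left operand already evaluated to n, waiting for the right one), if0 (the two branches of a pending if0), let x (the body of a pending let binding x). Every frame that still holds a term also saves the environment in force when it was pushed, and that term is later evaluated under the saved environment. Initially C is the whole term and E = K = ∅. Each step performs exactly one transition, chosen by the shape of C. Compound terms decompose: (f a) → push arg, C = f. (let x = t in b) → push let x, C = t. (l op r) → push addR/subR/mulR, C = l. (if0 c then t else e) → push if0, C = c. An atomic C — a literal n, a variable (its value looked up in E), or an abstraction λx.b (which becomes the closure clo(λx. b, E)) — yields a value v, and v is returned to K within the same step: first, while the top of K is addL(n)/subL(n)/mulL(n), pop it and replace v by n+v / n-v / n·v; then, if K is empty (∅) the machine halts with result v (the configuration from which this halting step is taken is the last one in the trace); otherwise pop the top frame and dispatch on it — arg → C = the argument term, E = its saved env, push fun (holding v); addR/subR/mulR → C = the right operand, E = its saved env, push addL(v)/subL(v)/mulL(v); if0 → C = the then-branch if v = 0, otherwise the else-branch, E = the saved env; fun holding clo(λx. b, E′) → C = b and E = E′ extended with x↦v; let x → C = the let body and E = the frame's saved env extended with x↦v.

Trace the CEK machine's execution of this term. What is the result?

Answer: -3

Execution trace:
step 0: [C=((λx. (((5 - -2) * 0) + (if0 (x * -1) then x else ((λy. ((λp. -3) x)) x)))) 8) | E=∅ | K=∅]
step 1: [C=(λx. (((5 - -2) * 0) + (if0 (x * -1) then x else ((λy. ((λp. -3) x)) x)))) | E=∅ | K=[arg]]
step 2: [C=8 | E=∅ | K=[fun]]
step 3: [C=(((5 - -2) * 0) + (if0 (x * -1) then x else ((λy. ((λp. -3) x)) x))) | E={x↦8} | K=∅]
step 4: [C=((5 - -2) * 0) | E={x↦8} | K=[addR]]
step 5: [C=(5 - -2) | E={x↦8} | K=[mulR :: addR]]
step 6: [C=5 | E={x↦8} | K=[subR :: mulR :: addR]]
step 7: [C=-2 | E={x↦8} | K=[subL(5) :: mulR :: addR]]
step 8: [C=0 | E={x↦8} | K=[mulL(7) :: addR]]
step 9: [C=(if0 (x * -1) then x else ((λy. ((λp. -3) x)) x)) | E={x↦8} | K=[addL(0)]]
step 10: [C=(x * -1) | E={x↦8} | K=[if0 :: addL(0)]]
step 11: [C=x | E={x↦8} | K=[mulR :: if0 :: addL(0)]]
step 12: [C=-1 | E={x↦8} | K=[mulL(8) :: if0 :: addL(0)]]
step 13: [C=((λy. ((λp. -3) x)) x) | E={x↦8} | K=[addL(0)]]
step 14: [C=(λy. ((λp. -3) x)) | E={x↦8} | K=[arg :: addL(0)]]
step 15: [C=x | E={x↦8} | K=[fun :: addL(0)]]
step 16: [C=((λp. -3) x) | E={y↦8, x↦8} | K=[addL(0)]]
step 17: [C=(λp. -3) | E={y↦8, x↦8} | K=[arg :: addL(0)]]
step 18: [C=x | E={y↦8, x↦8} | K=[fun :: addL(0)]]
step 19: [C=-3 | E={p↦8, y↦8, x↦8} | K=[addL(0)]]
→ final value -3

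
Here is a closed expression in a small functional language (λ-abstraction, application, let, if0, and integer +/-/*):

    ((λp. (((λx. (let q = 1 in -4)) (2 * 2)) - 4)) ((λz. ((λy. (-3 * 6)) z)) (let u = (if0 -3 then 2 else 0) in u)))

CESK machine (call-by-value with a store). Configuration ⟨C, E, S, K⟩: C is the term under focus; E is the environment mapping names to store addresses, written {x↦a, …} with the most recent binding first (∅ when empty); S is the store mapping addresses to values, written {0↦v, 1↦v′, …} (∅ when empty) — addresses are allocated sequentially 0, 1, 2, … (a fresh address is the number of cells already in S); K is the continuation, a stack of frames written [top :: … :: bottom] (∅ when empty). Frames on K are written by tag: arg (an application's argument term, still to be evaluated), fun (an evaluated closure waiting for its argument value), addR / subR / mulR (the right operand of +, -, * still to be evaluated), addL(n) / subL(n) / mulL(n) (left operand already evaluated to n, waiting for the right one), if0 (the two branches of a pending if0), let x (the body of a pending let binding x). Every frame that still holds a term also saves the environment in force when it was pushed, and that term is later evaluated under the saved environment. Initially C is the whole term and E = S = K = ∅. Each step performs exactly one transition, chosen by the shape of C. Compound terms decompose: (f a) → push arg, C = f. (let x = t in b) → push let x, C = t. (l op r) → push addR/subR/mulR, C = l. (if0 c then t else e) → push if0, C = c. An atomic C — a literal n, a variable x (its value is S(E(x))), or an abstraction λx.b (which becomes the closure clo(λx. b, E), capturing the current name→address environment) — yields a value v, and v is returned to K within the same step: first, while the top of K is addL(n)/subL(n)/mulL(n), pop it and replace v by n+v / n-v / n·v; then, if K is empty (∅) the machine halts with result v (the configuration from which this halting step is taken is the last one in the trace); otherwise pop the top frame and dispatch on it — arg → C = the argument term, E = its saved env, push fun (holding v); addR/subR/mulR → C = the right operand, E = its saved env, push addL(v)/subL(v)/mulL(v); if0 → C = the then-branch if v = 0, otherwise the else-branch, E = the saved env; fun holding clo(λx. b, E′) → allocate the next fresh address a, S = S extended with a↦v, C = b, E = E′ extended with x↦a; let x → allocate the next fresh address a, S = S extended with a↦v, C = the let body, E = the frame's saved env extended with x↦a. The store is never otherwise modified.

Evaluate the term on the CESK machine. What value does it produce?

[0] <C=((λp. (((λx. (let q = 1 in -4)) (2 * 2)) - 4)) ((λz. ((λy. (-3 * 6)) z)) (let u = (if0 -3 then 2 else 0) in u))), E=∅, S=∅, K=∅>
[1] <C=(λp. (((λx. (let q = 1 in -4)) (2 * 2)) - 4)), E=∅, S=∅, K=[arg]>
[2] <C=((λz. ((λy. (-3 * 6)) z)) (let u = (if0 -3 then 2 else 0) in u)), E=∅, S=∅, K=[fun]>
[3] <C=(λz. ((λy. (-3 * 6)) z)), E=∅, S=∅, K=[arg :: fun]>
[4] <C=(let u = (if0 -3 then 2 else 0) in u), E=∅, S=∅, K=[fun :: fun]>
[5] <C=(if0 -3 then 2 else 0), E=∅, S=∅, K=[let u :: fun :: fun]>
[6] <C=-3, E=∅, S=∅, K=[if0 :: let u :: fun :: fun]>
[7] <C=0, E=∅, S=∅, K=[let u :: fun :: fun]>
[8] <C=u, E={u↦0}, S={0↦0}, K=[fun :: fun]>
[9] <C=((λy. (-3 * 6)) z), E={z↦1}, S={0↦0, 1↦0}, K=[fun]>
[10] <C=(λy. (-3 * 6)), E={z↦1}, S={0↦0, 1↦0}, K=[arg :: fun]>
[11] <C=z, E={z↦1}, S={0↦0, 1↦0}, K=[fun :: fun]>
[12] <C=(-3 * 6), E={y↦2, z↦1}, S={0↦0, 1↦0, 2↦0}, K=[fun]>
[13] <C=-3, E={y↦2, z↦1}, S={0↦0, 1↦0, 2↦0}, K=[mulR :: fun]>
[14] <C=6, E={y↦2, z↦1}, S={0↦0, 1↦0, 2↦0}, K=[mulL(-3) :: fun]>
[15] <C=(((λx. (let q = 1 in -4)) (2 * 2)) - 4), E={p↦3}, S={0↦0, 1↦0, 2↦0, 3↦-18}, K=∅>
[16] <C=((λx. (let q = 1 in -4)) (2 * 2)), E={p↦3}, S={0↦0, 1↦0, 2↦0, 3↦-18}, K=[subR]>
[17] <C=(λx. (let q = 1 in -4)), E={p↦3}, S={0↦0, 1↦0, 2↦0, 3↦-18}, K=[arg :: subR]>
[18] <C=(2 * 2), E={p↦3}, S={0↦0, 1↦0, 2↦0, 3↦-18}, K=[fun :: subR]>
[19] <C=2, E={p↦3}, S={0↦0, 1↦0, 2↦0, 3↦-18}, K=[mulR :: fun :: subR]>
[20] <C=2, E={p↦3}, S={0↦0, 1↦0, 2↦0, 3↦-18}, K=[mulL(2) :: fun :: subR]>
[21] <C=(let q = 1 in -4), E={x↦4, p↦3}, S={0↦0, 1↦0, 2↦0, 3↦-18, 4↦4}, K=[subR]>
[22] <C=1, E={x↦4, p↦3}, S={0↦0, 1↦0, 2↦0, 3↦-18, 4↦4}, K=[let q :: subR]>
[23] <C=-4, E={q↦5, x↦4, p↦3}, S={0↦0, 1↦0, 2↦0, 3↦-18, 4↦4, 5↦1}, K=[subR]>
[24] <C=4, E={p↦3}, S={0↦0, 1↦0, 2↦0, 3↦-18, 4↦4, 5↦1}, K=[subL(-4)]>
→ final value -8

Answer: -8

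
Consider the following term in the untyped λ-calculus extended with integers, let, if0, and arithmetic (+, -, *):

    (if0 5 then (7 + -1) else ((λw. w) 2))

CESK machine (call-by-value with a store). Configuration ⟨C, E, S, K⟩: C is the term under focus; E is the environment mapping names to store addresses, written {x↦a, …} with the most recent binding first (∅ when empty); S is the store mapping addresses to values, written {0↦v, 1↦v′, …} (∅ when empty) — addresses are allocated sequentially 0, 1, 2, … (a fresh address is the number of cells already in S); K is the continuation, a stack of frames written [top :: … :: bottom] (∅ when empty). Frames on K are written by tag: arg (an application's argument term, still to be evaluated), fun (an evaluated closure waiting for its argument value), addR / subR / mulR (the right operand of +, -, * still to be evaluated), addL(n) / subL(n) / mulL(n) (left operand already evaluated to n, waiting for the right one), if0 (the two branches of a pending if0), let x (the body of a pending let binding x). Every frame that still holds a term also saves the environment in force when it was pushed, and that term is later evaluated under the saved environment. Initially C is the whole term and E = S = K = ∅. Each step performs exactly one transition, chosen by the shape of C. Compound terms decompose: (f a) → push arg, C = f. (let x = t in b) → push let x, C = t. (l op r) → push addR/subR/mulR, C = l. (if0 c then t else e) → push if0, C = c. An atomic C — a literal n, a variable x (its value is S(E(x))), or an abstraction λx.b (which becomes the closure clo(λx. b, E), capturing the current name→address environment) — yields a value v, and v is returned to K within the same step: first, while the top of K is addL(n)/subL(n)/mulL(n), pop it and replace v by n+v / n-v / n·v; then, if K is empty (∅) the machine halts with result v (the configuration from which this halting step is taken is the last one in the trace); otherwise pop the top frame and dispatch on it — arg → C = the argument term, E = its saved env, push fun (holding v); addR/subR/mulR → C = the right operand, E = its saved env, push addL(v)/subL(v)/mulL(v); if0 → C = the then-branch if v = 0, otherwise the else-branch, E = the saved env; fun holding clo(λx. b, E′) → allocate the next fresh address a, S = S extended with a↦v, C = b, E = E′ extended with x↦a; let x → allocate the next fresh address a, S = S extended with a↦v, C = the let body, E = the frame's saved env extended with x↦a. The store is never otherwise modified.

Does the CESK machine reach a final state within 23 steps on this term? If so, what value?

t=0: [C=(if0 5 then (7 + -1) else ((λw. w) 2)) | E=∅ | S=∅ | K=∅]
t=1: [C=5 | E=∅ | S=∅ | K=[if0]]
t=2: [C=((λw. w) 2) | E=∅ | S=∅ | K=∅]
t=3: [C=(λw. w) | E=∅ | S=∅ | K=[arg]]
t=4: [C=2 | E=∅ | S=∅ | K=[fun]]
t=5: [C=w | E={w↦0} | S={0↦2} | K=∅]
→ final value 2

Answer: 2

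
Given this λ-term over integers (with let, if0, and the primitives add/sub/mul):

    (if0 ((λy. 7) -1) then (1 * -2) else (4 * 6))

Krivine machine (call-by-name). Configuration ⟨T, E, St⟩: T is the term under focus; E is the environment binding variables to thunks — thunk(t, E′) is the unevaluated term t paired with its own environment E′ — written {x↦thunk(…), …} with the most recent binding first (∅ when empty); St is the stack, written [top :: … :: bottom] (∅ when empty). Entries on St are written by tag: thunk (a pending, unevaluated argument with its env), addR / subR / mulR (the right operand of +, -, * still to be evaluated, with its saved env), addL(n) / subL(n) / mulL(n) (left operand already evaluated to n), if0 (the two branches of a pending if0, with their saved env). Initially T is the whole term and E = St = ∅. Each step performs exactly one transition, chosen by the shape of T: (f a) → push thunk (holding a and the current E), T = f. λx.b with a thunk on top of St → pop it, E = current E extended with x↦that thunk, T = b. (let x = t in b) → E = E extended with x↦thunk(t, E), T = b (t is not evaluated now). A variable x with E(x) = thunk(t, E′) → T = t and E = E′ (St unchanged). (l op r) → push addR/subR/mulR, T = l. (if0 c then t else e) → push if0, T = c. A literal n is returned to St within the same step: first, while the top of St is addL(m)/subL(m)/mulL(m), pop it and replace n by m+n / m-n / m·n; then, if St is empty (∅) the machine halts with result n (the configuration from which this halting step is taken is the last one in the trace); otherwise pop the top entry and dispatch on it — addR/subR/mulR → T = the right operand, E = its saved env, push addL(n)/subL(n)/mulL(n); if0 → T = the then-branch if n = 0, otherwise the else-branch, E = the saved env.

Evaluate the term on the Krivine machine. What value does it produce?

Answer: 24

Execution trace:
t=0: [T=(if0 ((λy. 7) -1) then (1 * -2) else (4 * 6)) | E=∅ | St=∅]
t=1: [T=((λy. 7) -1) | E=∅ | St=[if0]]
t=2: [T=(λy. 7) | E=∅ | St=[thunk :: if0]]
t=3: [T=7 | E={y↦thunk(-1, ∅)} | St=[if0]]
t=4: [T=(4 * 6) | E=∅ | St=∅]
t=5: [T=4 | E=∅ | St=[mulR]]
t=6: [T=6 | E=∅ | St=[mulL(4)]]
→ final value 24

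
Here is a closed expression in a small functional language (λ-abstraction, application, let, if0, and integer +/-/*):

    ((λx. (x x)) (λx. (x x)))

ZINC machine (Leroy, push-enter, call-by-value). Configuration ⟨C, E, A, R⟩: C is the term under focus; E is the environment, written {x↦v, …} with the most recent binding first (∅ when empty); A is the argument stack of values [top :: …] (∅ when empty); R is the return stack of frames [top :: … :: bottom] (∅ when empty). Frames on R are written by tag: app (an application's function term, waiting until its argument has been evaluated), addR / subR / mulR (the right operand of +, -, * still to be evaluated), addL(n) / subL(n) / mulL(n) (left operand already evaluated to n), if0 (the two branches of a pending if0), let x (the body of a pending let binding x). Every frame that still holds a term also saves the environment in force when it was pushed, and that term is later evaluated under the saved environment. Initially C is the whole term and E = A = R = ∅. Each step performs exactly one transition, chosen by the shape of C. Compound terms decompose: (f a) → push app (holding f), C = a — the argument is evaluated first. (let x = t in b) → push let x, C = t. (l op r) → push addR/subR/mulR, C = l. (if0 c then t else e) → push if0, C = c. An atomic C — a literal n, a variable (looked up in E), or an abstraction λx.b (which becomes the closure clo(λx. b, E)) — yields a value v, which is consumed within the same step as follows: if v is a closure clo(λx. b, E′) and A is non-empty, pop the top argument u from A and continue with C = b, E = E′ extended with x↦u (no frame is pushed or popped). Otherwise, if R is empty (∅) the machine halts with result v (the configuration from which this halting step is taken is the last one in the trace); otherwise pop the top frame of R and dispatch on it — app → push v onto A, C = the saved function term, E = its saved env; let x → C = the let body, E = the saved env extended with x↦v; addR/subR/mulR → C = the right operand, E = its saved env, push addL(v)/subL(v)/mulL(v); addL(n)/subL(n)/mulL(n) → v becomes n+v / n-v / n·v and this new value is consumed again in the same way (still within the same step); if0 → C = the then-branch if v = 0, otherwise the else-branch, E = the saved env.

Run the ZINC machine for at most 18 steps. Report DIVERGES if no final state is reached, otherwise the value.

step 0: [C=((λx. (x x)) (λx. (x x))) | E=∅ | A=∅ | R=∅]
step 1: [C=(λx. (x x)) | E=∅ | A=∅ | R=[app]]
step 2: [C=(λx. (x x)) | E=∅ | A=[clo(λx. (x x), ∅)] | R=∅]
step 3: [C=(x x) | E={x↦clo(λx. (x x), ∅)} | A=∅ | R=∅]
step 4: [C=x | E={x↦clo(λx. (x x), ∅)} | A=∅ | R=[app]]
step 5: [C=x | E={x↦clo(λx. (x x), ∅)} | A=[clo(λx. (x x), ∅)] | R=∅]
… configuration repeats with period 3 (steps 3–5 recur indefinitely) …

Answer: DIVERGES (no final state within 18 steps)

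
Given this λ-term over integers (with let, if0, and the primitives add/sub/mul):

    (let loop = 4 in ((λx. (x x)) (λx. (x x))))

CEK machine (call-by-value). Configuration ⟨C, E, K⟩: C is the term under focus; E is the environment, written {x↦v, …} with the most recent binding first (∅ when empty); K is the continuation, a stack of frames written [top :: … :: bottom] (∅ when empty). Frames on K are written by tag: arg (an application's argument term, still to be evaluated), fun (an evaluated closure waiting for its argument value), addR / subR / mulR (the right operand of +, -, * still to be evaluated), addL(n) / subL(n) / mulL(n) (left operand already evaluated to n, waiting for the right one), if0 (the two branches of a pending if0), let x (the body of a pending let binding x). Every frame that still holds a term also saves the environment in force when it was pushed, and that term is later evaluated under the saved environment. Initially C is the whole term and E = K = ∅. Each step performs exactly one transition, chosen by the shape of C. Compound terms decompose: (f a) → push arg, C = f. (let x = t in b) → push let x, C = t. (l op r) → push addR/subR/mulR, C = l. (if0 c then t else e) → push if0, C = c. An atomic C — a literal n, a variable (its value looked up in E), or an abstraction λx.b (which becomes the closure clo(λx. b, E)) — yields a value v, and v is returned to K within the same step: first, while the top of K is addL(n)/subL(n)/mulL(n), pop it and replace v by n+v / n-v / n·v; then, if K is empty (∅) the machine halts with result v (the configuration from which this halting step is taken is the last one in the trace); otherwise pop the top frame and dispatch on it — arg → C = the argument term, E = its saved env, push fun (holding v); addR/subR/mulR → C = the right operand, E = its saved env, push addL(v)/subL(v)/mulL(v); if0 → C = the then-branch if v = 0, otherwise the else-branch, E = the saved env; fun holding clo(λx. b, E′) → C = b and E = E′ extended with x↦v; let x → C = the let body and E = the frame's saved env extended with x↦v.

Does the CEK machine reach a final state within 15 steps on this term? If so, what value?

Answer: DIVERGES (no final state within 15 steps)

Execution trace:
[0] ⟨C=(let loop = 4 in ((λx. (x x)) (λx. (x x)))); E=∅; K=∅⟩
[1] ⟨C=4; E=∅; K=[let loop]⟩
[2] ⟨C=((λx. (x x)) (λx. (x x))); E={loop↦4}; K=∅⟩
[3] ⟨C=(λx. (x x)); E={loop↦4}; K=[arg]⟩
[4] ⟨C=(λx. (x x)); E={loop↦4}; K=[fun]⟩
[5] ⟨C=(x x); E={x↦clo(λx. (x x), {loop↦4}), loop↦4}; K=∅⟩
[6] ⟨C=x; E={x↦clo(λx. (x x), {loop↦4}), loop↦4}; K=[arg]⟩
[7] ⟨C=x; E={x↦clo(λx. (x x), {loop↦4}), loop↦4}; K=[fun]⟩
… configuration repeats with period 3 (steps 5–7 recur indefinitely) …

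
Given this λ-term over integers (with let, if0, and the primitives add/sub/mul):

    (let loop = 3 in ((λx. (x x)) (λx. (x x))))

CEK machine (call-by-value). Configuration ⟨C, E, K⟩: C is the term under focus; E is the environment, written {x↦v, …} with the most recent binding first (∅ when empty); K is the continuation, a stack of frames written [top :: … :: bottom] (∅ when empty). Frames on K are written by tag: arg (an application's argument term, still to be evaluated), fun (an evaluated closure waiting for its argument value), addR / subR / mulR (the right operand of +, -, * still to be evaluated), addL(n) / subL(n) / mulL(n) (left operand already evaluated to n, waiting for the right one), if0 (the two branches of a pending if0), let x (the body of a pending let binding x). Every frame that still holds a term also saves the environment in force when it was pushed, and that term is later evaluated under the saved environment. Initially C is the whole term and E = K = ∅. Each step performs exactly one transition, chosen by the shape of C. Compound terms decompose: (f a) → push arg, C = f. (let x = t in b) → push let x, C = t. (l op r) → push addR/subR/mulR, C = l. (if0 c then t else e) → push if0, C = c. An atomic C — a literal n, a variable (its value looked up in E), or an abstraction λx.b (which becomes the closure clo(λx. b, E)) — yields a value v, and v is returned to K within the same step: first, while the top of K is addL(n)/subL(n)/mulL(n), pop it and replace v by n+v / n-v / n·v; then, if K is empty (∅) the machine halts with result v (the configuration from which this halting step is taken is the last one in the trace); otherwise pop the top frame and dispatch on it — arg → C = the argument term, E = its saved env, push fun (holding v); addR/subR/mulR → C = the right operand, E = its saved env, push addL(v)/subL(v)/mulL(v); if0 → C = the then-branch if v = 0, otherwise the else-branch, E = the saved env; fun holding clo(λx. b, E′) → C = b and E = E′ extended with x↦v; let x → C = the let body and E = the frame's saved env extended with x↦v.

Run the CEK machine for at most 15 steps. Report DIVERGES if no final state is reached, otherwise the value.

step 0: ⟨C=(let loop = 3 in ((λx. (x x)) (λx. (x x)))); E=∅; K=∅⟩
step 1: ⟨C=3; E=∅; K=[let loop]⟩
step 2: ⟨C=((λx. (x x)) (λx. (x x))); E={loop↦3}; K=∅⟩
step 3: ⟨C=(λx. (x x)); E={loop↦3}; K=[arg]⟩
step 4: ⟨C=(λx. (x x)); E={loop↦3}; K=[fun]⟩
step 5: ⟨C=(x x); E={x↦clo(λx. (x x), {loop↦3}), loop↦3}; K=∅⟩
step 6: ⟨C=x; E={x↦clo(λx. (x x), {loop↦3}), loop↦3}; K=[arg]⟩
step 7: ⟨C=x; E={x↦clo(λx. (x x), {loop↦3}), loop↦3}; K=[fun]⟩
… configuration repeats with period 3 (steps 5–7 recur indefinitely) …

Answer: DIVERGES (no final state within 15 steps)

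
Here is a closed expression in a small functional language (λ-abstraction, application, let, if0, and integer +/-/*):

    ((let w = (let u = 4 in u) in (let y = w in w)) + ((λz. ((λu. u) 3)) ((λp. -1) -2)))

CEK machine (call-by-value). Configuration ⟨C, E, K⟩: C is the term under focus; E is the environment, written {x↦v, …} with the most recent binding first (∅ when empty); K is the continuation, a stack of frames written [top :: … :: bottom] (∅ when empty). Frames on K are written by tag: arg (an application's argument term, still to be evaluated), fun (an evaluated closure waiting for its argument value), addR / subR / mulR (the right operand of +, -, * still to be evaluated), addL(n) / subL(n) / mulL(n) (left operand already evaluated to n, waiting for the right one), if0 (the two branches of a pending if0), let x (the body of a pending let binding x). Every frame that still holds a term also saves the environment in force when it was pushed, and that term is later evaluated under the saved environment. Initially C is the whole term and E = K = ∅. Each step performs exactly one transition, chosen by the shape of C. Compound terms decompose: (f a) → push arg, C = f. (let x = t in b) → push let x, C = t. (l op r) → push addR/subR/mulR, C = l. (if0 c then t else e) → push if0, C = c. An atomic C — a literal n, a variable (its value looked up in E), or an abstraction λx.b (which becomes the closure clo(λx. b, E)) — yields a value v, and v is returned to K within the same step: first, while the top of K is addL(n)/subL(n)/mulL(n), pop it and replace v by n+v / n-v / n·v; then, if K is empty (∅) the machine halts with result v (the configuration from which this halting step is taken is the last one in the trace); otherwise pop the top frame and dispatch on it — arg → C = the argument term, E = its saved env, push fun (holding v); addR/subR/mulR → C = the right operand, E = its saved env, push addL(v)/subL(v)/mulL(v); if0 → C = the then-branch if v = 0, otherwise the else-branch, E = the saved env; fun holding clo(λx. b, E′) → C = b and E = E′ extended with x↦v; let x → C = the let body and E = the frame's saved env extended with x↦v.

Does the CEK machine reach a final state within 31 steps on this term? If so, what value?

Answer: 7

Execution trace:
t=0: [C=((let w = (let u = 4 in u) in (let y = w in w)) + ((λz. ((λu. u) 3)) ((λp. -1) -2))) | E=∅ | K=∅]
t=1: [C=(let w = (let u = 4 in u) in (let y = w in w)) | E=∅ | K=[addR]]
t=2: [C=(let u = 4 in u) | E=∅ | K=[let w :: addR]]
t=3: [C=4 | E=∅ | K=[let u :: let w :: addR]]
t=4: [C=u | E={u↦4} | K=[let w :: addR]]
t=5: [C=(let y = w in w) | E={w↦4} | K=[addR]]
t=6: [C=w | E={w↦4} | K=[let y :: addR]]
t=7: [C=w | E={y↦4, w↦4} | K=[addR]]
t=8: [C=((λz. ((λu. u) 3)) ((λp. -1) -2)) | E=∅ | K=[addL(4)]]
t=9: [C=(λz. ((λu. u) 3)) | E=∅ | K=[arg :: addL(4)]]
t=10: [C=((λp. -1) -2) | E=∅ | K=[fun :: addL(4)]]
t=11: [C=(λp. -1) | E=∅ | K=[arg :: fun :: addL(4)]]
t=12: [C=-2 | E=∅ | K=[fun :: fun :: addL(4)]]
t=13: [C=-1 | E={p↦-2} | K=[fun :: addL(4)]]
t=14: [C=((λu. u) 3) | E={z↦-1} | K=[addL(4)]]
t=15: [C=(λu. u) | E={z↦-1} | K=[arg :: addL(4)]]
t=16: [C=3 | E={z↦-1} | K=[fun :: addL(4)]]
t=17: [C=u | E={u↦3, z↦-1} | K=[addL(4)]]
→ final value 7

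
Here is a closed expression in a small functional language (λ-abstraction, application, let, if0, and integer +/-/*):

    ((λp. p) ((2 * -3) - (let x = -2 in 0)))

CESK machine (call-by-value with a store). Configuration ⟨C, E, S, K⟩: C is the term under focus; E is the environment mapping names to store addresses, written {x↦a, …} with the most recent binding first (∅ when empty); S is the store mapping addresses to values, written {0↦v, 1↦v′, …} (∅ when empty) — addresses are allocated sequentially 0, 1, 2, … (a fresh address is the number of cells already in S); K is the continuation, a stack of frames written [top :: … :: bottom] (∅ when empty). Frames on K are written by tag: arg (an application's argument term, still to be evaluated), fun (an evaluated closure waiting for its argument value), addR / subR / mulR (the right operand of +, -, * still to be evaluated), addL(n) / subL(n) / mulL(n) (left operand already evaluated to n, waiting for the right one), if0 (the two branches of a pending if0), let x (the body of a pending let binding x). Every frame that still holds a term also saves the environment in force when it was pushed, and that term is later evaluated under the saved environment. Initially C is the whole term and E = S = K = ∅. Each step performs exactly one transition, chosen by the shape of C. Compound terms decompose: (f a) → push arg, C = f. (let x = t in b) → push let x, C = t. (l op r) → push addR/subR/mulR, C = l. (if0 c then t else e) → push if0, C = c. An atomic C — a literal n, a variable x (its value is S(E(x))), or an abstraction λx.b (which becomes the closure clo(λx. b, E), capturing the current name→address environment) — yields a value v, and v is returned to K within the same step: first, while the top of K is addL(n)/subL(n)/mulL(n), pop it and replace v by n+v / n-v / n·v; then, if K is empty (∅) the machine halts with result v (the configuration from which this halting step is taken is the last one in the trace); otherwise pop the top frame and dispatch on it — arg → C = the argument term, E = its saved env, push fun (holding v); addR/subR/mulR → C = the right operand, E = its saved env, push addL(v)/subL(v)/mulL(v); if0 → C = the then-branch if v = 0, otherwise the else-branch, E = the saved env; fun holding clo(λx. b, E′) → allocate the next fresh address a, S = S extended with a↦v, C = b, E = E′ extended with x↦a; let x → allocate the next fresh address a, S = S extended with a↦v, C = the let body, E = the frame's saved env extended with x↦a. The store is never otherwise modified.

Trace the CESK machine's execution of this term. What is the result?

[0] <C=((λp. p) ((2 * -3) - (let x = -2 in 0))), E=∅, S=∅, K=∅>
[1] <C=(λp. p), E=∅, S=∅, K=[arg]>
[2] <C=((2 * -3) - (let x = -2 in 0)), E=∅, S=∅, K=[fun]>
[3] <C=(2 * -3), E=∅, S=∅, K=[subR :: fun]>
[4] <C=2, E=∅, S=∅, K=[mulR :: subR :: fun]>
[5] <C=-3, E=∅, S=∅, K=[mulL(2) :: subR :: fun]>
[6] <C=(let x = -2 in 0), E=∅, S=∅, K=[subL(-6) :: fun]>
[7] <C=-2, E=∅, S=∅, K=[let x :: subL(-6) :: fun]>
[8] <C=0, E={x↦0}, S={0↦-2}, K=[subL(-6) :: fun]>
[9] <C=p, E={p↦1}, S={0↦-2, 1↦-6}, K=∅>
→ final value -6

Answer: -6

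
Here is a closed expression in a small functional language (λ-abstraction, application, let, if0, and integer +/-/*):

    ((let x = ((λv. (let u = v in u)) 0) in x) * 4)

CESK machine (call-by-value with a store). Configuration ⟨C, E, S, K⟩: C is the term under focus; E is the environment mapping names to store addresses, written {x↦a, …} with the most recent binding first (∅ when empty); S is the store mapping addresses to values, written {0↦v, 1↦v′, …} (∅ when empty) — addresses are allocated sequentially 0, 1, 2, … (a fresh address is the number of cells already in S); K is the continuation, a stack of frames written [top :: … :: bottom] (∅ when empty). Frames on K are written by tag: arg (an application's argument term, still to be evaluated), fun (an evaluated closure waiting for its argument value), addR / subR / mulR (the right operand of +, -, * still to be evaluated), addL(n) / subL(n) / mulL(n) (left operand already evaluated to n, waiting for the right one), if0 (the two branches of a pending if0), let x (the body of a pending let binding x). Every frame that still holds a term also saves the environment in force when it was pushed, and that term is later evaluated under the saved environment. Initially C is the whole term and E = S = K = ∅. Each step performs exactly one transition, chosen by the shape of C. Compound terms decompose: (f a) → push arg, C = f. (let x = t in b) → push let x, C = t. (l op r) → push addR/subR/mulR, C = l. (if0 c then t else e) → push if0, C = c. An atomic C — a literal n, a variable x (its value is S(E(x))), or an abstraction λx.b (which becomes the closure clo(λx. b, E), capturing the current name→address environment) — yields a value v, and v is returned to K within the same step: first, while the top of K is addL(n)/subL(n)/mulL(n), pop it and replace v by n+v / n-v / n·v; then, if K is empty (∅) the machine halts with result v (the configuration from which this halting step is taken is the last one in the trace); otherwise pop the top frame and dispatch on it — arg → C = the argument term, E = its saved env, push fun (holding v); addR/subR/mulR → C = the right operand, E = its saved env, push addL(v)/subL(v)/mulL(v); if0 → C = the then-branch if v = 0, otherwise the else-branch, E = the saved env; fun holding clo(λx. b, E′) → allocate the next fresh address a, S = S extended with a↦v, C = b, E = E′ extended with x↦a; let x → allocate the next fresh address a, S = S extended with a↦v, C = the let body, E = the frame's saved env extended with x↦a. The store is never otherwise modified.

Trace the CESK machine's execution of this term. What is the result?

Answer: 0

Derivation:
[0] <C=((let x = ((λv. (let u = v in u)) 0) in x) * 4), E=∅, S=∅, K=∅>
[1] <C=(let x = ((λv. (let u = v in u)) 0) in x), E=∅, S=∅, K=[mulR]>
[2] <C=((λv. (let u = v in u)) 0), E=∅, S=∅, K=[let x :: mulR]>
[3] <C=(λv. (let u = v in u)), E=∅, S=∅, K=[arg :: let x :: mulR]>
[4] <C=0, E=∅, S=∅, K=[fun :: let x :: mulR]>
[5] <C=(let u = v in u), E={v↦0}, S={0↦0}, K=[let x :: mulR]>
[6] <C=v, E={v↦0}, S={0↦0}, K=[let u :: let x :: mulR]>
[7] <C=u, E={u↦1, v↦0}, S={0↦0, 1↦0}, K=[let x :: mulR]>
[8] <C=x, E={x↦2}, S={0↦0, 1↦0, 2↦0}, K=[mulR]>
[9] <C=4, E=∅, S={0↦0, 1↦0, 2↦0}, K=[mulL(0)]>
→ final value 0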